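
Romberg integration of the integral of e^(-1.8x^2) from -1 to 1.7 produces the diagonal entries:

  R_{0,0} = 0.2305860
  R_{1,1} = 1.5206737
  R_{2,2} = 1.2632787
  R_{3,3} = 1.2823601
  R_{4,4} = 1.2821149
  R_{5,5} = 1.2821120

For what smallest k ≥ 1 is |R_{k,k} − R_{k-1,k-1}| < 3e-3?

k = 4

|R_{1,1} − R_{0,0}| = 1.2900877 ≥ 3e-3
|R_{2,2} − R_{1,1}| = 0.2573950 ≥ 3e-3
|R_{3,3} − R_{2,2}| = 0.0190814 ≥ 3e-3
|R_{4,4} − R_{3,3}| = 0.0002452 < 3e-3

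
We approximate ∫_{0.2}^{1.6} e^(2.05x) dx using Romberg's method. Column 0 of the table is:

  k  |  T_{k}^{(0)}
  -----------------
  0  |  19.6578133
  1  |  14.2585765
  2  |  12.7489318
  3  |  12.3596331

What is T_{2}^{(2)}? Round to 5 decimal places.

Richardson extrapolation on the trapezoidal column (denominator 4−1=3):
T_{1}^{(1)} = (4·14.2585765 − 19.6578133) / 3 = 12.4588309
T_{2}^{(1)} = 12.7489318 + (12.7489318 − 14.2585765)/3 = 12.2457169
T_{2}^{(2)} = 12.2457169 + (12.2457169 − 12.4588309)/15 = 12.2315093
(Column j=1 coincides with Simpson's rule on the same nodes.)

12.23151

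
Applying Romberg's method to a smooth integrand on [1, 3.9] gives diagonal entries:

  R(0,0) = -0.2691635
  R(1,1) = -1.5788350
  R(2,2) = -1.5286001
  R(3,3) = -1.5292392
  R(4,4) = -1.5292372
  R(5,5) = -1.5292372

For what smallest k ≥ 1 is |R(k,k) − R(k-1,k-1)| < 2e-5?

k = 4

|R(1,1) − R(0,0)| = 1.3096715 ≥ 2e-5
|R(2,2) − R(1,1)| = 0.0502349 ≥ 2e-5
|R(3,3) − R(2,2)| = 0.0006391 ≥ 2e-5
|R(4,4) − R(3,3)| = 0.0000020 < 2e-5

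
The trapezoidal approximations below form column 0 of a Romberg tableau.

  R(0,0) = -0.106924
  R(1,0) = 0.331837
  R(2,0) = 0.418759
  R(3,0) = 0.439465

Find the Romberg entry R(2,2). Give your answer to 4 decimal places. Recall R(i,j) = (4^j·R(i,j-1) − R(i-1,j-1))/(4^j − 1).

R(1,1) = (4·0.331837 − (-0.106924)) / 3 = 0.478091
R(2,1) = 0.418759 + (0.418759 − 0.331837)/3 = 0.447733
R(2,2) = 0.447733 + (0.447733 − 0.478091)/15 = 0.445709

0.4457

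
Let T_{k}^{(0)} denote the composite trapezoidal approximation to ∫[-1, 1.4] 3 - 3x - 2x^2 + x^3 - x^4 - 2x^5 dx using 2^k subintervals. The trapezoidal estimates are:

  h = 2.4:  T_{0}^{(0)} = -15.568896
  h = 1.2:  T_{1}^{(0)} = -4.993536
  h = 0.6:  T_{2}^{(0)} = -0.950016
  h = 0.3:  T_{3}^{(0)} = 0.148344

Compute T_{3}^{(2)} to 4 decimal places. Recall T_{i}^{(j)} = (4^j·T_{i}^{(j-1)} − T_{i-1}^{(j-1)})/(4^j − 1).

Richardson extrapolation on the trapezoidal column (denominator 4−1=3):
T_{2}^{(1)} = -0.950016 + (-0.950016 − (-4.993536))/3 = 0.397824
T_{3}^{(1)} = 0.148344 + (0.148344 − (-0.950016))/3 = 0.514464
T_{3}^{(2)} = 0.514464 + (0.514464 − 0.397824)/15 = 0.522240

0.5222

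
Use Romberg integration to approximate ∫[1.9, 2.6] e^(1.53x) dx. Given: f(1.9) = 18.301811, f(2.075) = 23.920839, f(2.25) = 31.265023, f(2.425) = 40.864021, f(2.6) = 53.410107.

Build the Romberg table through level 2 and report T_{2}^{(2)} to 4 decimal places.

22.9466

T_{0}^{(0)} (trapezoid, 1 panel, h=0.7000): 25.099171
T_{1}^{(0)} (trapezoid, 2 panels, h=0.3500): 23.492344
T_{2}^{(0)} (trapezoid, 4 panels, h=0.1750): 23.083522
T_{1}^{(1)} = 23.492344 + (23.492344 − 25.099171)/3 = 22.956735
T_{2}^{(1)} = 23.083522 + (23.083522 − 23.492344)/3 = 22.947248
T_{2}^{(2)} = 22.947248 + (22.947248 − 22.956735)/15 = 22.946616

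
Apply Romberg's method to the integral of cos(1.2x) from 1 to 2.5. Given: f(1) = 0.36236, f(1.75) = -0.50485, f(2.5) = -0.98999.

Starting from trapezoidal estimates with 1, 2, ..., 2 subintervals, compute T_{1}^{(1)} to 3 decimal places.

-0.662

T_{0}^{(0)} (trapezoid, 1 panel, h=1.5000): -0.47072
T_{1}^{(0)} (trapezoid, 2 panels, h=0.7500): -0.61400
T_{1}^{(1)} = -0.61400 + (-0.61400 − (-0.47072))/3 = -0.66176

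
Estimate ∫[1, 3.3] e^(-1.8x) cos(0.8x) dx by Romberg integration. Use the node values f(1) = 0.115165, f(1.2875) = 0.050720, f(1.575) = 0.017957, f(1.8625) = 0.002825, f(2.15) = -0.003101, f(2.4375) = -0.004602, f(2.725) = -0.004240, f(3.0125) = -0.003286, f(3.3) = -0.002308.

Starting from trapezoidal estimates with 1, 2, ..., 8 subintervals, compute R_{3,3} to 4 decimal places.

0.0303

R_{0,0} (trapezoid, 1 panel, h=2.3000): 0.129786
R_{1,0} (trapezoid, 2 panels, h=1.1500): 0.061327
R_{2,0} (trapezoid, 4 panels, h=0.5750): 0.038551
R_{3,0} (trapezoid, 8 panels, h=0.2875): 0.032402
R_{1,1} = 0.061327 + (0.061327 − 0.129786)/3 = 0.038507
R_{2,1} = 0.038551 + (0.038551 − 0.061327)/3 = 0.030959
R_{3,1} = 0.032402 + (0.032402 − 0.038551)/3 = 0.030352
R_{2,2} = 0.030959 + (0.030959 − 0.038507)/15 = 0.030456
R_{3,2} = 0.030352 + (0.030352 − 0.030959)/15 = 0.030312
R_{3,3} = 0.030312 + (0.030312 − 0.030456)/63 = 0.030310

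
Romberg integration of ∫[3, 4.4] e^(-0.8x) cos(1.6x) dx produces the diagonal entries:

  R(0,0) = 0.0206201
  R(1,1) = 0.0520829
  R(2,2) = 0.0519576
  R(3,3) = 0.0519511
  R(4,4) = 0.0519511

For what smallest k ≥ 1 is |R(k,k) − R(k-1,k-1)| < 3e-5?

|R(1,1) − R(0,0)| = 0.0314628 ≥ 3e-5
|R(2,2) − R(1,1)| = 0.0001253 ≥ 3e-5
|R(3,3) − R(2,2)| = 0.0000065 < 3e-5

k = 3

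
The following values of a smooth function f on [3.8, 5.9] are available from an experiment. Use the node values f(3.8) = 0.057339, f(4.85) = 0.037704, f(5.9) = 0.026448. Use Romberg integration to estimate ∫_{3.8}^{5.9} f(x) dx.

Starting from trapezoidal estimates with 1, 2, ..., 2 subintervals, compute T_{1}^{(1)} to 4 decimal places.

0.0821

T_{0}^{(0)} (trapezoid, 1 panel, h=2.1000): 0.087976
T_{1}^{(0)} (trapezoid, 2 panels, h=1.0500): 0.083577
T_{1}^{(1)} = 0.083577 + (0.083577 − 0.087976)/3 = 0.082111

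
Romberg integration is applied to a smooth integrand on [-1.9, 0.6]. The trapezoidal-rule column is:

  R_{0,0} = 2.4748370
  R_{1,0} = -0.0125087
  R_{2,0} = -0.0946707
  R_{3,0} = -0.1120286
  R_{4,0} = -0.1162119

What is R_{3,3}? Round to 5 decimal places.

Richardson extrapolation on the trapezoidal column (denominator 4−1=3):
R_{1,1} = -0.0125087 + (-0.0125087 − 2.4748370)/3 = -0.8416239
R_{2,1} = -0.0946707 + (-0.0946707 − (-0.0125087))/3 = -0.1220580
R_{3,1} = -0.1120286 + (-0.1120286 − (-0.0946707))/3 = -0.1178146
R_{2,2} = -0.1220580 + (-0.1220580 − (-0.8416239))/15 = -0.0740869
R_{3,2} = (16·(-0.1178146) − (-0.1220580)) / 15 = -0.1175317
R_{3,3} = (64·(-0.1175317) − (-0.0740869)) / 63 = -0.1182213

-0.11822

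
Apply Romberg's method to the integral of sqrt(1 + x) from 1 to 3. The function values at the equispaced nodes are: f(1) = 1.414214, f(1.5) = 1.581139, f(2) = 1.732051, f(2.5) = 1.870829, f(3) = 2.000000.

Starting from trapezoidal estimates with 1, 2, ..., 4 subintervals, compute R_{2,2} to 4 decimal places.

R_{0,0} (trapezoid, 1 panel, h=2.0000): 3.414214
R_{1,0} (trapezoid, 2 panels, h=1.0000): 3.439158
R_{2,0} (trapezoid, 4 panels, h=0.5000): 3.445563
R_{1,1} = 3.439158 + (3.439158 − 3.414214)/3 = 3.447473
R_{2,1} = 3.445563 + (3.445563 − 3.439158)/3 = 3.447698
R_{2,2} = 3.447698 + (3.447698 − 3.447473)/15 = 3.447713

3.4477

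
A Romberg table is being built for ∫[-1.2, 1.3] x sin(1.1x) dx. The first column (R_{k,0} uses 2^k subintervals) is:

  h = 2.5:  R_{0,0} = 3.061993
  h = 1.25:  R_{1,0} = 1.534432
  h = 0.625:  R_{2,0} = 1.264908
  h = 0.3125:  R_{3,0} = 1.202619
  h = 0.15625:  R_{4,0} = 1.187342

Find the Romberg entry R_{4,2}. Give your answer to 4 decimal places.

1.1823

Richardson extrapolation on the trapezoidal column (denominator 4−1=3):
R_{3,1} = (4·1.202619 − 1.264908) / 3 = 1.181856
R_{4,1} = 1.187342 + (1.187342 − 1.202619)/3 = 1.182250
R_{4,2} = (16·1.182250 − 1.181856) / 15 = 1.182276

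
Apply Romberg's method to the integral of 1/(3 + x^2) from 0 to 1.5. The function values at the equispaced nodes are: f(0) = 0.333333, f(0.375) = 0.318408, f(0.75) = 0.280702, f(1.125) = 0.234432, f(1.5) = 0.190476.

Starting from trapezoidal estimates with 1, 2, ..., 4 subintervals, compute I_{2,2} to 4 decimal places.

0.4121

I_{0,0} (trapezoid, 1 panel, h=1.5000): 0.392857
I_{1,0} (trapezoid, 2 panels, h=0.7500): 0.406955
I_{2,0} (trapezoid, 4 panels, h=0.3750): 0.410792
I_{1,1} = 0.406955 + (0.406955 − 0.392857)/3 = 0.411654
I_{2,1} = 0.410792 + (0.410792 − 0.406955)/3 = 0.412071
I_{2,2} = 0.412071 + (0.412071 − 0.411654)/15 = 0.412099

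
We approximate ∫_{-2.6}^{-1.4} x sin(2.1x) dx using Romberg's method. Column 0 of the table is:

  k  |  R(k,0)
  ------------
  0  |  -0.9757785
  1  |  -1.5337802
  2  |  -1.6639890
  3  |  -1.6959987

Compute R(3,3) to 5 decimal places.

Richardson extrapolation on the trapezoidal column (denominator 4−1=3):
R(1,1) = -1.5337802 + (-1.5337802 − (-0.9757785))/3 = -1.7197808
R(2,1) = -1.6639890 + (-1.6639890 − (-1.5337802))/3 = -1.7073919
R(3,1) = (4·(-1.6959987) − (-1.6639890)) / 3 = -1.7066686
R(2,2) = -1.7073919 + (-1.7073919 − (-1.7197808))/15 = -1.7065660
R(3,2) = -1.7066686 + (-1.7066686 − (-1.7073919))/15 = -1.7066204
R(3,3) = (64·(-1.7066204) − (-1.7065660)) / 63 = -1.7066213
(Column j=1 coincides with Simpson's rule on the same nodes.)

-1.70662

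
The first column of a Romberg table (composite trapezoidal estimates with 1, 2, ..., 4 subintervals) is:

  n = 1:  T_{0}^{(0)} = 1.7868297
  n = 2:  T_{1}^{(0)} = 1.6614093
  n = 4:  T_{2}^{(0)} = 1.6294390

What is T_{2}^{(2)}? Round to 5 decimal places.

1.61873

Richardson extrapolation on the trapezoidal column (denominator 4−1=3):
T_{1}^{(1)} = 1.6614093 + (1.6614093 − 1.7868297)/3 = 1.6196025
T_{2}^{(1)} = (4·1.6294390 − 1.6614093) / 3 = 1.6187822
T_{2}^{(2)} = (16·1.6187822 − 1.6196025) / 15 = 1.6187275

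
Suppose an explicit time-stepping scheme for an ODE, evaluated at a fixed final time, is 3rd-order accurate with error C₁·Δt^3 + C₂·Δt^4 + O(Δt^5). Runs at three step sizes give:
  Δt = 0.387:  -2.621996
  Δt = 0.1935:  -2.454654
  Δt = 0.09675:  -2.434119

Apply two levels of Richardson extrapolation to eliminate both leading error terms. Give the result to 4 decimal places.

First eliminate the Δt^3 term (factor 2^3 = 8):
  B₁ = (8·(-2.454654) − (-2.621996))/7 = -2.430748
  B₂ = (8·(-2.434119) − (-2.454654))/7 = -2.431185
Then eliminate the Δt^4 term (factor 2^4 = 16):
  (16·(-2.431185) − (-2.430748))/15 = -2.431214

-2.4312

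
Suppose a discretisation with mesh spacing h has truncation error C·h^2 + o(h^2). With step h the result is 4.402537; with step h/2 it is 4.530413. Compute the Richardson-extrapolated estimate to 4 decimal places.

4.5730

The leading error scales as h^2; refining by a factor of 2 reduces it by 2^2 = 4.
Extrapolated value = (4·A(h/2) − A(h)) / (4 − 1)
= (4·4.530413 − 4.402537) / 3
= 13.719115 / 3 = 4.573038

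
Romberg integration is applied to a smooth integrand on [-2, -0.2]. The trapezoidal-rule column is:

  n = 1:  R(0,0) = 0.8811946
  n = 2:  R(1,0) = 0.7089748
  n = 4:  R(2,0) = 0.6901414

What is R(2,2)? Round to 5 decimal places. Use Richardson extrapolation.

Richardson extrapolation on the trapezoidal column (denominator 4−1=3):
R(1,1) = 0.7089748 + (0.7089748 − 0.8811946)/3 = 0.6515682
R(2,1) = 0.6901414 + (0.6901414 − 0.7089748)/3 = 0.6838636
R(2,2) = (16·0.6838636 − 0.6515682) / 15 = 0.6860166

0.68602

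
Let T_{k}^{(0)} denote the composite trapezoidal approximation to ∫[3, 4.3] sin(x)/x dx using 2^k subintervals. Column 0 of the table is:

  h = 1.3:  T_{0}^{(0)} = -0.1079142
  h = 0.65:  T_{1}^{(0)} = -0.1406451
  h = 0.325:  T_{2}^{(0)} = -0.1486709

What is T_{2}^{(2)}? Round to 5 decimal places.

T_{1}^{(1)} = -0.1406451 + (-0.1406451 − (-0.1079142))/3 = -0.1515554
T_{2}^{(1)} = -0.1486709 + (-0.1486709 − (-0.1406451))/3 = -0.1513462
T_{2}^{(2)} = (16·(-0.1513462) − (-0.1515554)) / 15 = -0.1513323

-0.15133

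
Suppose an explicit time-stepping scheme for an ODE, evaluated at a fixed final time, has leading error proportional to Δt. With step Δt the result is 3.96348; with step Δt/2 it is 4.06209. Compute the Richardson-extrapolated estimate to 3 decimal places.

The leading error scales as Δt; refining by a factor of 2 reduces it by 2^1 = 2.
Extrapolated value = (2·A(Δt/2) − A(Δt)) / (2 − 1)
= (2·4.06209 − 3.96348) / 1
= 4.16070 / 1 = 4.16070

4.161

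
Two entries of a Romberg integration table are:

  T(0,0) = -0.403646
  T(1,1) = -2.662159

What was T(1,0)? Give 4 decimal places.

From T(1,1) = (4·T(1,0) − T(0,0))/3, solve for T(1,0):
4·T(1,0) = 3·(-2.662159) + (-0.403646) = -8.390123
T(1,0) = -2.097531

-2.0975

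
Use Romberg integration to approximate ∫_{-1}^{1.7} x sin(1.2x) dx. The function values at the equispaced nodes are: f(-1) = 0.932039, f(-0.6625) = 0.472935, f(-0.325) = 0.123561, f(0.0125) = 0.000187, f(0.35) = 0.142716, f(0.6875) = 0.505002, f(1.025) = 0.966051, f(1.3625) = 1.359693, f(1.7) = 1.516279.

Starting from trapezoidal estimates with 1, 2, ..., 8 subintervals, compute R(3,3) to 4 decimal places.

R(0,0) (trapezoid, 1 panel, h=2.7000): 3.305229
R(1,0) (trapezoid, 2 panels, h=1.3500): 1.845281
R(2,0) (trapezoid, 4 panels, h=0.6750): 1.658129
R(3,0) (trapezoid, 8 panels, h=0.3375): 1.618078
R(1,1) = 1.845281 + (1.845281 − 3.305229)/3 = 1.358632
R(2,1) = 1.658129 + (1.658129 − 1.845281)/3 = 1.595745
R(3,1) = 1.618078 + (1.618078 − 1.658129)/3 = 1.604728
R(2,2) = 1.595745 + (1.595745 − 1.358632)/15 = 1.611553
R(3,2) = 1.604728 + (1.604728 − 1.595745)/15 = 1.605327
R(3,3) = 1.605327 + (1.605327 − 1.611553)/63 = 1.605228

1.6052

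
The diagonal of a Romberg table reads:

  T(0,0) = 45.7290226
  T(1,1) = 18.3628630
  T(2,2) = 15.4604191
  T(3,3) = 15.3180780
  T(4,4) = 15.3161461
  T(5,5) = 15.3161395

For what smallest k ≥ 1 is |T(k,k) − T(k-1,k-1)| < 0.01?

k = 4

|T(1,1) − T(0,0)| = 27.3661596 ≥ 0.01
|T(2,2) − T(1,1)| = 2.9024439 ≥ 0.01
|T(3,3) − T(2,2)| = 0.1423411 ≥ 0.01
|T(4,4) − T(3,3)| = 0.0019319 < 0.01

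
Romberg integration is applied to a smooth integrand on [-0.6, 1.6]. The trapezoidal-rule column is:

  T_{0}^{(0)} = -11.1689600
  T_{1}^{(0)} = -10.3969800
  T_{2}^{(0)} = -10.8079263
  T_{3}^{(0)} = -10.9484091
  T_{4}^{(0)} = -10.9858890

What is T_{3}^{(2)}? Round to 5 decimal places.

-10.99859

T_{2}^{(1)} = -10.8079263 + (-10.8079263 − (-10.3969800))/3 = -10.9449084
T_{3}^{(1)} = (4·(-10.9484091) − (-10.8079263)) / 3 = -10.9952367
T_{3}^{(2)} = -10.9952367 + (-10.9952367 − (-10.9449084))/15 = -10.9985919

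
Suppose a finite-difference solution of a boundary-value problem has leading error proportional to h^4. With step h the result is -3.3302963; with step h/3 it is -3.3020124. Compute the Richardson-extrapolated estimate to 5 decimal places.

-3.30166

Extrapolated value = (81·A(h/3) − A(h)) / (81 − 1)
= (81·(-3.3020124) − (-3.3302963)) / 80
= -264.1327081 / 80 = -3.3016589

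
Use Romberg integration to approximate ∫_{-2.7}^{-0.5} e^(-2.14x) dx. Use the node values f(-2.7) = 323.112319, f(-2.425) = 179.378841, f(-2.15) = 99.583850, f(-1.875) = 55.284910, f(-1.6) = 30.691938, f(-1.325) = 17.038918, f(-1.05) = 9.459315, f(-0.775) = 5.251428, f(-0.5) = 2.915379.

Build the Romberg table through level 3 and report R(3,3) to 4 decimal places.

149.6287

R(0,0) (trapezoid, 1 panel, h=2.2000): 358.630468
R(1,0) (trapezoid, 2 panels, h=1.1000): 213.076366
R(2,0) (trapezoid, 4 panels, h=0.5500): 166.511924
R(3,0) (trapezoid, 8 panels, h=0.2750): 153.918338
R(1,1) = 213.076366 + (213.076366 − 358.630468)/3 = 164.558332
R(2,1) = 166.511924 + (166.511924 − 213.076366)/3 = 150.990443
R(3,1) = 153.918338 + (153.918338 − 166.511924)/3 = 149.720476
R(2,2) = 150.990443 + (150.990443 − 164.558332)/15 = 150.085917
R(3,2) = 149.720476 + (149.720476 − 150.990443)/15 = 149.635812
R(3,3) = 149.635812 + (149.635812 − 150.085917)/63 = 149.628667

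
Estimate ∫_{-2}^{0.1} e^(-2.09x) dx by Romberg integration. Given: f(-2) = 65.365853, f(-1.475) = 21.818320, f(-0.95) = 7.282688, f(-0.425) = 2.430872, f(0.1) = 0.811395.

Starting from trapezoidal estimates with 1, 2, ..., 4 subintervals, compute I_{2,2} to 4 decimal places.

30.9542

I_{0,0} (trapezoid, 1 panel, h=2.1000): 69.486110
I_{1,0} (trapezoid, 2 panels, h=1.0500): 42.389878
I_{2,0} (trapezoid, 4 panels, h=0.5250): 33.925765
I_{1,1} = 42.389878 + (42.389878 − 69.486110)/3 = 33.357801
I_{2,1} = 33.925765 + (33.925765 − 42.389878)/3 = 31.104394
I_{2,2} = 31.104394 + (31.104394 − 33.357801)/15 = 30.954167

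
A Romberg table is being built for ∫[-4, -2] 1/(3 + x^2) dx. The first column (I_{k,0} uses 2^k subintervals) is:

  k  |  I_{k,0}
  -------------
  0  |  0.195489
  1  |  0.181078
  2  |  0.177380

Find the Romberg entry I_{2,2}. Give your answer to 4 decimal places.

0.1761

I_{1,1} = 0.181078 + (0.181078 − 0.195489)/3 = 0.176274
I_{2,1} = (4·0.177380 − 0.181078) / 3 = 0.176147
I_{2,2} = 0.176147 + (0.176147 − 0.176274)/15 = 0.176139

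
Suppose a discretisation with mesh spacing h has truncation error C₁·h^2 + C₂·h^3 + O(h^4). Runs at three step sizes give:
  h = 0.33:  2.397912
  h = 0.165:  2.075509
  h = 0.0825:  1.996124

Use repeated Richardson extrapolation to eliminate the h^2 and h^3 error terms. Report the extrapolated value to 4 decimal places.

1.9699

First eliminate the h^2 term (factor 2^2 = 4):
  B₁ = (4·2.075509 − 2.397912)/3 = 1.968041
  B₂ = (4·1.996124 − 2.075509)/3 = 1.969662
Then eliminate the h^3 term (factor 2^3 = 8):
  (8·1.969662 − 1.968041)/7 = 1.969894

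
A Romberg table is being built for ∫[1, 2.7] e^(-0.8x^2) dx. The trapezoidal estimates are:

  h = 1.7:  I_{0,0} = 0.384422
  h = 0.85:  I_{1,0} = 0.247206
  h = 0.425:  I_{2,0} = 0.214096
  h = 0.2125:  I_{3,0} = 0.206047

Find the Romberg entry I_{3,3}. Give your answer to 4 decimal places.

0.2034

Richardson extrapolation on the trapezoidal column (denominator 4−1=3):
I_{1,1} = (4·0.247206 − 0.384422) / 3 = 0.201467
I_{2,1} = (4·0.214096 − 0.247206) / 3 = 0.203059
I_{3,1} = (4·0.206047 − 0.214096) / 3 = 0.203364
I_{2,2} = (16·0.203059 − 0.201467) / 15 = 0.203165
I_{3,2} = 0.203364 + (0.203364 − 0.203059)/15 = 0.203384
I_{3,3} = (64·0.203384 − 0.203165) / 63 = 0.203387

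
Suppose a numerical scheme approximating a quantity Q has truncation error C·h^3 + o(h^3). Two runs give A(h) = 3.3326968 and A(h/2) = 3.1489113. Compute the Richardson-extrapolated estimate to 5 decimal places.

3.12266

The leading error scales as h^3; refining by a factor of 2 reduces it by 2^3 = 8.
Extrapolated value = (8·A(h/2) − A(h)) / (8 − 1)
= (8·3.1489113 − 3.3326968) / 7
= 21.8585936 / 7 = 3.1226562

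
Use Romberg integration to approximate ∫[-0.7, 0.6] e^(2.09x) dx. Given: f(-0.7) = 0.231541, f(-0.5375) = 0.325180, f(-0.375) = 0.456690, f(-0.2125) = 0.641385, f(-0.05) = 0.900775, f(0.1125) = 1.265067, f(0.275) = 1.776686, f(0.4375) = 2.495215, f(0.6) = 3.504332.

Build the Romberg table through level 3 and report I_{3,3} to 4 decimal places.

1.5659

I_{0,0} (trapezoid, 1 panel, h=1.3000): 2.428317
I_{1,0} (trapezoid, 2 panels, h=0.6500): 1.799662
I_{2,0} (trapezoid, 4 panels, h=0.3250): 1.625678
I_{3,0} (trapezoid, 8 panels, h=0.1625): 1.580952
I_{1,1} = 1.799662 + (1.799662 − 2.428317)/3 = 1.590110
I_{2,1} = 1.625678 + (1.625678 − 1.799662)/3 = 1.567683
I_{3,1} = 1.580952 + (1.580952 − 1.625678)/3 = 1.566043
I_{2,2} = 1.567683 + (1.567683 − 1.590110)/15 = 1.566188
I_{3,2} = 1.566043 + (1.566043 − 1.567683)/15 = 1.565934
I_{3,3} = 1.565934 + (1.565934 − 1.566188)/63 = 1.565930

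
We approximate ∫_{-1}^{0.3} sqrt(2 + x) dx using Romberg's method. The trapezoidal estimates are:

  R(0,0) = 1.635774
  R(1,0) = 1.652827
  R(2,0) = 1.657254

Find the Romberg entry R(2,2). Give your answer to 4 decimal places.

1.6587

Richardson extrapolation on the trapezoidal column (denominator 4−1=3):
R(1,1) = (4·1.652827 − 1.635774) / 3 = 1.658511
R(2,1) = (4·1.657254 − 1.652827) / 3 = 1.658730
R(2,2) = 1.658730 + (1.658730 − 1.658511)/15 = 1.658745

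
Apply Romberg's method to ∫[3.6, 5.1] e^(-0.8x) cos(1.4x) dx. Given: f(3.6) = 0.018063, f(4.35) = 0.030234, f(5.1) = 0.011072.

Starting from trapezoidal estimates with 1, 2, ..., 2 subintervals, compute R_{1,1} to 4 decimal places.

0.0375

R_{0,0} (trapezoid, 1 panel, h=1.5000): 0.021851
R_{1,0} (trapezoid, 2 panels, h=0.7500): 0.033601
R_{1,1} = 0.033601 + (0.033601 − 0.021851)/3 = 0.037518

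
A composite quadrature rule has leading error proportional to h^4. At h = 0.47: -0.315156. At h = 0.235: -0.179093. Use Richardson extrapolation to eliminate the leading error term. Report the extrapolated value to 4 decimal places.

The leading error scales as h^4; refining by a factor of 2 reduces it by 2^4 = 16.
Extrapolated value = (16·A(h/2) − A(h)) / (16 − 1)
= (16·(-0.179093) − (-0.315156)) / 15
= -2.550332 / 15 = -0.170022

-0.1700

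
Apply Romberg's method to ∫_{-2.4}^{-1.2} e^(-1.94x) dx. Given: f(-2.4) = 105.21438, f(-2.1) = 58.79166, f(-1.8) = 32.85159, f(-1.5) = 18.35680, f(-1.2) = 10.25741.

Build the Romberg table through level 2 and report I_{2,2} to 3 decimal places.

48.950

I_{0,0} (trapezoid, 1 panel, h=1.2000): 69.28307
I_{1,0} (trapezoid, 2 panels, h=0.6000): 54.35249
I_{2,0} (trapezoid, 4 panels, h=0.3000): 50.32078
I_{1,1} = 54.35249 + (54.35249 − 69.28307)/3 = 49.37563
I_{2,1} = 50.32078 + (50.32078 − 54.35249)/3 = 48.97688
I_{2,2} = 48.97688 + (48.97688 − 49.37563)/15 = 48.95030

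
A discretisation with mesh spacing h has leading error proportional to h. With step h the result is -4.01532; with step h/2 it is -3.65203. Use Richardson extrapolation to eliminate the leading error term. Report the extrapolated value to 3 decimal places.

-3.289

Extrapolated value = (2·A(h/2) − A(h)) / (2 − 1)
= (2·(-3.65203) − (-4.01532)) / 1
= -3.28874 / 1 = -3.28874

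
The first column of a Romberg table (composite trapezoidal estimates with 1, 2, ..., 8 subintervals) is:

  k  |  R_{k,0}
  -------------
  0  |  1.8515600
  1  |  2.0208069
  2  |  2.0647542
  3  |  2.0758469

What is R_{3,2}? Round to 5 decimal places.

2.07955

Richardson extrapolation on the trapezoidal column (denominator 4−1=3):
R_{2,1} = (4·2.0647542 − 2.0208069) / 3 = 2.0794033
R_{3,1} = (4·2.0758469 − 2.0647542) / 3 = 2.0795445
R_{3,2} = (16·2.0795445 − 2.0794033) / 15 = 2.0795539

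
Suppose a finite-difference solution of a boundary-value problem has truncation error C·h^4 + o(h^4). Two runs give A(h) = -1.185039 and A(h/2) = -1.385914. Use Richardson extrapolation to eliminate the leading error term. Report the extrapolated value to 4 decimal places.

-1.3993

The leading error scales as h^4; refining by a factor of 2 reduces it by 2^4 = 16.
Extrapolated value = (16·A(h/2) − A(h)) / (16 − 1)
= (16·(-1.385914) − (-1.185039)) / 15
= -20.989585 / 15 = -1.399306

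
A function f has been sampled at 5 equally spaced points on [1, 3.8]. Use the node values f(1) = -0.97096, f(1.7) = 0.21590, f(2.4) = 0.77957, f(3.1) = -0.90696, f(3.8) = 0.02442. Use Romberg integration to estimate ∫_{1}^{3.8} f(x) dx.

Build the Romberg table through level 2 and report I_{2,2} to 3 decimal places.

I_{0,0} (trapezoid, 1 panel, h=2.8000): -1.32516
I_{1,0} (trapezoid, 2 panels, h=1.4000): 0.42882
I_{2,0} (trapezoid, 4 panels, h=0.7000): -0.26933
I_{1,1} = 0.42882 + (0.42882 − (-1.32516))/3 = 1.01348
I_{2,1} = -0.26933 + (-0.26933 − 0.42882)/3 = -0.50205
I_{2,2} = -0.50205 + (-0.50205 − 1.01348)/15 = -0.60309

-0.603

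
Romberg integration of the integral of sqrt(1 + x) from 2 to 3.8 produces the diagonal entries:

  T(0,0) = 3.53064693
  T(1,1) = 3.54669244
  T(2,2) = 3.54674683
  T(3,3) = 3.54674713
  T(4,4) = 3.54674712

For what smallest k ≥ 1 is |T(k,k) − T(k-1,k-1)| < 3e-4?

|T(1,1) − T(0,0)| = 0.01604551 ≥ 3e-4
|T(2,2) − T(1,1)| = 0.00005439 < 3e-4

k = 2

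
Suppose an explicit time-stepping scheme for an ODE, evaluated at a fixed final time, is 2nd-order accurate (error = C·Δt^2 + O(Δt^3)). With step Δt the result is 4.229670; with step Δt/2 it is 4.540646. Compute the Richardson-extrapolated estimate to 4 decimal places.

Extrapolated value = (4·A(Δt/2) − A(Δt)) / (4 − 1)
= (4·4.540646 − 4.229670) / 3
= 13.932914 / 3 = 4.644305

4.6443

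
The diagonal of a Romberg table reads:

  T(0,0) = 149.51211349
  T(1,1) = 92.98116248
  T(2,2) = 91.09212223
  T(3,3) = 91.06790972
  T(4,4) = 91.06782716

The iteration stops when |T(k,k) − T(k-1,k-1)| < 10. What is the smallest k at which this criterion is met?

|T(1,1) − T(0,0)| = 56.53095101 ≥ 10
|T(2,2) − T(1,1)| = 1.88904025 < 10

k = 2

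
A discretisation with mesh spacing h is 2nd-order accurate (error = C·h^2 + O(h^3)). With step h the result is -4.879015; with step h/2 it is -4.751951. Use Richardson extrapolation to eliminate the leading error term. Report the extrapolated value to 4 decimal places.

-4.7096

Extrapolated value = (4·A(h/2) − A(h)) / (4 − 1)
= (4·(-4.751951) − (-4.879015)) / 3
= -14.128789 / 3 = -4.709596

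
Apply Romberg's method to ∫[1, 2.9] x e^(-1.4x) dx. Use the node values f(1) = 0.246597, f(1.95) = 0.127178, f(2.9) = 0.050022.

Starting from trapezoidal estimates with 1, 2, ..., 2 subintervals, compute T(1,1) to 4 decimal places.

0.2550

T(0,0) (trapezoid, 1 panel, h=1.9000): 0.281788
T(1,0) (trapezoid, 2 panels, h=0.9500): 0.261713
T(1,1) = 0.261713 + (0.261713 − 0.281788)/3 = 0.255021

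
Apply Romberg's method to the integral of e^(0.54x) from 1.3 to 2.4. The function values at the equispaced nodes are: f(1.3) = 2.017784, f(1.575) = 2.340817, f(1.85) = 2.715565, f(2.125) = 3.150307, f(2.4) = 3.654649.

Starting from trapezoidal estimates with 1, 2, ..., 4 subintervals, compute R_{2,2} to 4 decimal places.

R_{0,0} (trapezoid, 1 panel, h=1.1000): 3.119838
R_{1,0} (trapezoid, 2 panels, h=0.5500): 3.053480
R_{2,0} (trapezoid, 4 panels, h=0.2750): 3.036799
R_{1,1} = 3.053480 + (3.053480 − 3.119838)/3 = 3.031361
R_{2,1} = 3.036799 + (3.036799 − 3.053480)/3 = 3.031239
R_{2,2} = 3.031239 + (3.031239 − 3.031361)/15 = 3.031231

3.0312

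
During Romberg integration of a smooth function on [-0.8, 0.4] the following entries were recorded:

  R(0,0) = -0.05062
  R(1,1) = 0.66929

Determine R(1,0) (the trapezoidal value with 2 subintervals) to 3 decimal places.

0.489

From R(1,1) = (4·R(1,0) − R(0,0))/3, solve for R(1,0):
4·R(1,0) = 3·0.66929 + (-0.05062) = 1.95725
R(1,0) = 0.48931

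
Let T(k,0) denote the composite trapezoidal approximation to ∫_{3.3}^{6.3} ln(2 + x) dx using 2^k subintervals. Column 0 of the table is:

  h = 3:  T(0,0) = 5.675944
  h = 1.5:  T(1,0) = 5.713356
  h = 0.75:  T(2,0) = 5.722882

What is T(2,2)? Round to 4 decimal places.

5.7261

T(1,1) = (4·5.713356 − 5.675944) / 3 = 5.725827
T(2,1) = (4·5.722882 − 5.713356) / 3 = 5.726057
T(2,2) = (16·5.726057 − 5.725827) / 15 = 5.726072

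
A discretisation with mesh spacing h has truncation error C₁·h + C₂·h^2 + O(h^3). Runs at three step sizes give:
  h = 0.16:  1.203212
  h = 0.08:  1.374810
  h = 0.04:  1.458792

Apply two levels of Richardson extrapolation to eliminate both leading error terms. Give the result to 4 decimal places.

First eliminate the h term (factor 2^1 = 2):
  B₁ = (2·1.374810 − 1.203212)/1 = 1.546408
  B₂ = (2·1.458792 − 1.374810)/1 = 1.542774
Then eliminate the h^2 term (factor 2^2 = 4):
  (4·1.542774 − 1.546408)/3 = 1.541563

1.5416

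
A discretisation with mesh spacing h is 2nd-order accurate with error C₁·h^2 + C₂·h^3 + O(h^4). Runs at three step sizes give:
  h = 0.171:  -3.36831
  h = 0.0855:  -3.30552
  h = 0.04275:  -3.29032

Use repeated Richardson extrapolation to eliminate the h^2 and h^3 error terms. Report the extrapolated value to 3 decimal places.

-3.285

First eliminate the h^2 term (factor 2^2 = 4):
  B₁ = (4·(-3.30552) − (-3.36831))/3 = -3.28459
  B₂ = (4·(-3.29032) − (-3.30552))/3 = -3.28525
Then eliminate the h^3 term (factor 2^3 = 8):
  (8·(-3.28525) − (-3.28459))/7 = -3.28534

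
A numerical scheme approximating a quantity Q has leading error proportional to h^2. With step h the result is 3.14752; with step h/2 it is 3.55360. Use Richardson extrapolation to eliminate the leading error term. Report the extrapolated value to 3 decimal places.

3.689

Extrapolated value = (4·A(h/2) − A(h)) / (4 − 1)
= (4·3.55360 − 3.14752) / 3
= 11.06688 / 3 = 3.68896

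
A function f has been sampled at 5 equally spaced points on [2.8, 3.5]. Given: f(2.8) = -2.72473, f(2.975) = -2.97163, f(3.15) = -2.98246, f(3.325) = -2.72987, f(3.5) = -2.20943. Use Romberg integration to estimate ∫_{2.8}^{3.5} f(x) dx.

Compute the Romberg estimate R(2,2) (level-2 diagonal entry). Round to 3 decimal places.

R(0,0) (trapezoid, 1 panel, h=0.7000): -1.72696
R(1,0) (trapezoid, 2 panels, h=0.3500): -1.90734
R(2,0) (trapezoid, 4 panels, h=0.1750): -1.95143
R(1,1) = -1.90734 + (-1.90734 − (-1.72696))/3 = -1.96747
R(2,1) = -1.95143 + (-1.95143 − (-1.90734))/3 = -1.96613
R(2,2) = -1.96613 + (-1.96613 − (-1.96747))/15 = -1.96604

-1.966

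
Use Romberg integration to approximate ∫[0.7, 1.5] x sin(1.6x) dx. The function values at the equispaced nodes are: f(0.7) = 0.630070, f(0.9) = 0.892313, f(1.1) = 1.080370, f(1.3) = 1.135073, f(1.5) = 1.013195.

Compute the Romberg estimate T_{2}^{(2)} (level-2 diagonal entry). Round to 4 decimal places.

T_{0}^{(0)} (trapezoid, 1 panel, h=0.8000): 0.657306
T_{1}^{(0)} (trapezoid, 2 panels, h=0.4000): 0.760801
T_{2}^{(0)} (trapezoid, 4 panels, h=0.2000): 0.785878
T_{1}^{(1)} = 0.760801 + (0.760801 − 0.657306)/3 = 0.795299
T_{2}^{(1)} = 0.785878 + (0.785878 − 0.760801)/3 = 0.794237
T_{2}^{(2)} = 0.794237 + (0.794237 − 0.795299)/15 = 0.794166

0.7942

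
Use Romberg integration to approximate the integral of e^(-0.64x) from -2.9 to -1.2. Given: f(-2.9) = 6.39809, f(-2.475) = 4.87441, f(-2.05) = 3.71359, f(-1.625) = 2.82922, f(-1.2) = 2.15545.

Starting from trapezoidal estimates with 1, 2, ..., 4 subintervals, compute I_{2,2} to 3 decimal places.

I_{0,0} (trapezoid, 1 panel, h=1.7000): 7.27051
I_{1,0} (trapezoid, 2 panels, h=0.8500): 6.79181
I_{2,0} (trapezoid, 4 panels, h=0.4250): 6.66995
I_{1,1} = 6.79181 + (6.79181 − 7.27051)/3 = 6.63224
I_{2,1} = 6.66995 + (6.66995 − 6.79181)/3 = 6.62933
I_{2,2} = 6.62933 + (6.62933 − 6.63224)/15 = 6.62914

6.629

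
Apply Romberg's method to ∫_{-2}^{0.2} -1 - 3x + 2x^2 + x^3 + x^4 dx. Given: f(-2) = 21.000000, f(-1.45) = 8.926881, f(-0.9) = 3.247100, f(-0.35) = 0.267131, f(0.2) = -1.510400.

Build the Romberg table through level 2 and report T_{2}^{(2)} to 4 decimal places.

T_{0}^{(0)} (trapezoid, 1 panel, h=2.2000): 21.438560
T_{1}^{(0)} (trapezoid, 2 panels, h=1.1000): 14.291090
T_{2}^{(0)} (trapezoid, 4 panels, h=0.5500): 12.202252
T_{1}^{(1)} = 14.291090 + (14.291090 − 21.438560)/3 = 11.908600
T_{2}^{(1)} = 12.202252 + (12.202252 − 14.291090)/3 = 11.505973
T_{2}^{(2)} = 11.505973 + (11.505973 − 11.908600)/15 = 11.479131

11.4791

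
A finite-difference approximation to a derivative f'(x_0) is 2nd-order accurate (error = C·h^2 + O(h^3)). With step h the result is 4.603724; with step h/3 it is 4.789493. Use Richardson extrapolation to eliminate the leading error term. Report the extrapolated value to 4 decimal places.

4.8127

Extrapolated value = (9·A(h/3) − A(h)) / (9 − 1)
= (9·4.789493 − 4.603724) / 8
= 38.501713 / 8 = 4.812714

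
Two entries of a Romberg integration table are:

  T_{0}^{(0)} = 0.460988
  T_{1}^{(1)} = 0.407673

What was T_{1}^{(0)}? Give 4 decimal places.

0.4210

From T_{1}^{(1)} = (4·T_{1}^{(0)} − T_{0}^{(0)})/3, solve for T_{1}^{(0)}:
4·T_{1}^{(0)} = 3·0.407673 + 0.460988 = 1.684007
T_{1}^{(0)} = 0.421002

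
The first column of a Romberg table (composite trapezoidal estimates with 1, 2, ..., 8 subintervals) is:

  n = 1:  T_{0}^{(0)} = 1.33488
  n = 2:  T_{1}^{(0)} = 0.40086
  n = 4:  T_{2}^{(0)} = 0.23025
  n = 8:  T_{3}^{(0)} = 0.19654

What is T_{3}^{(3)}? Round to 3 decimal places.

0.186

T_{1}^{(1)} = 0.40086 + (0.40086 − 1.33488)/3 = 0.08952
T_{2}^{(1)} = (4·0.23025 − 0.40086) / 3 = 0.17338
T_{3}^{(1)} = 0.19654 + (0.19654 − 0.23025)/3 = 0.18530
T_{2}^{(2)} = 0.17338 + (0.17338 − 0.08952)/15 = 0.17897
T_{3}^{(2)} = 0.18530 + (0.18530 − 0.17338)/15 = 0.18609
T_{3}^{(3)} = (64·0.18609 − 0.17897) / 63 = 0.18620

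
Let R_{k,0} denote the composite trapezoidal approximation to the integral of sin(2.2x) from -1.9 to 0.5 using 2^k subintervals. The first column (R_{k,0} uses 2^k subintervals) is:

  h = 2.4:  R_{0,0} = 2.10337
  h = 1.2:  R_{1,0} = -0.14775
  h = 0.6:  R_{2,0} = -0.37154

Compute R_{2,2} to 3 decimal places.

Richardson extrapolation on the trapezoidal column (denominator 4−1=3):
R_{1,1} = -0.14775 + (-0.14775 − 2.10337)/3 = -0.89812
R_{2,1} = -0.37154 + (-0.37154 − (-0.14775))/3 = -0.44614
R_{2,2} = (16·(-0.44614) − (-0.89812)) / 15 = -0.41601

-0.416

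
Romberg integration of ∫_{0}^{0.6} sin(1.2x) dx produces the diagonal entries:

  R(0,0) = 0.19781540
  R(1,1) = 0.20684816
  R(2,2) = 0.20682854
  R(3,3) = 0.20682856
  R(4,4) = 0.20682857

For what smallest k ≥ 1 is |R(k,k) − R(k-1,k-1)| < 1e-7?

|R(1,1) − R(0,0)| = 0.00903276 ≥ 1e-7
|R(2,2) − R(1,1)| = 0.00001962 ≥ 1e-7
|R(3,3) − R(2,2)| = 0.00000002 < 1e-7

k = 3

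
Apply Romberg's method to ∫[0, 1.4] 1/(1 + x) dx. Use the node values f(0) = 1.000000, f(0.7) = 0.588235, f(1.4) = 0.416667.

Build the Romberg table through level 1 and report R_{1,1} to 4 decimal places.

R_{0,0} (trapezoid, 1 panel, h=1.4000): 0.991667
R_{1,0} (trapezoid, 2 panels, h=0.7000): 0.907598
R_{1,1} = 0.907598 + (0.907598 − 0.991667)/3 = 0.879575

0.8796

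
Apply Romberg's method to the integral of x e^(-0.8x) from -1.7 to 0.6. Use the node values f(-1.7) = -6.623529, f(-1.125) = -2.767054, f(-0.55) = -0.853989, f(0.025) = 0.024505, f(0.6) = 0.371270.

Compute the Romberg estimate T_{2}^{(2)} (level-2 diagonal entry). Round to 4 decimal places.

T_{0}^{(0)} (trapezoid, 1 panel, h=2.3000): -7.190098
T_{1}^{(0)} (trapezoid, 2 panels, h=1.1500): -4.577136
T_{2}^{(0)} (trapezoid, 4 panels, h=0.5750): -3.865534
T_{1}^{(1)} = -4.577136 + (-4.577136 − (-7.190098))/3 = -3.706149
T_{2}^{(1)} = -3.865534 + (-3.865534 − (-4.577136))/3 = -3.628333
T_{2}^{(2)} = -3.628333 + (-3.628333 − (-3.706149))/15 = -3.623145

-3.6231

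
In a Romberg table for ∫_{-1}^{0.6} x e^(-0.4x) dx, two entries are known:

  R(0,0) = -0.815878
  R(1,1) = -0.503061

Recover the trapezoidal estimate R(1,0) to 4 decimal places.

From R(1,1) = (4·R(1,0) − R(0,0))/3, solve for R(1,0):
4·R(1,0) = 3·(-0.503061) + (-0.815878) = -2.325061
R(1,0) = -0.581265

-0.5813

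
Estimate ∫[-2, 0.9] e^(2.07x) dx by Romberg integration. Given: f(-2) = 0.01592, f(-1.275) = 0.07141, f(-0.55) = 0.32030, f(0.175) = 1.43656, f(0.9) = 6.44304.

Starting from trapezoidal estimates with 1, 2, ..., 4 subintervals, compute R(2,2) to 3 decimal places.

3.136

R(0,0) (trapezoid, 1 panel, h=2.9000): 9.36549
R(1,0) (trapezoid, 2 panels, h=1.4500): 5.14718
R(2,0) (trapezoid, 4 panels, h=0.7250): 3.66687
R(1,1) = 5.14718 + (5.14718 − 9.36549)/3 = 3.74108
R(2,1) = 3.66687 + (3.66687 − 5.14718)/3 = 3.17343
R(2,2) = 3.17343 + (3.17343 − 3.74108)/15 = 3.13559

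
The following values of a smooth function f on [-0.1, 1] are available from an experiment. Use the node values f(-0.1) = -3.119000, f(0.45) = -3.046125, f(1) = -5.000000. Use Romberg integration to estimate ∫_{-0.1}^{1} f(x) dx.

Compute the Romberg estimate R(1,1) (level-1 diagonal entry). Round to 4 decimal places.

-3.7223

R(0,0) (trapezoid, 1 panel, h=1.1000): -4.465450
R(1,0) (trapezoid, 2 panels, h=0.5500): -3.908094
R(1,1) = -3.908094 + (-3.908094 − (-4.465450))/3 = -3.722309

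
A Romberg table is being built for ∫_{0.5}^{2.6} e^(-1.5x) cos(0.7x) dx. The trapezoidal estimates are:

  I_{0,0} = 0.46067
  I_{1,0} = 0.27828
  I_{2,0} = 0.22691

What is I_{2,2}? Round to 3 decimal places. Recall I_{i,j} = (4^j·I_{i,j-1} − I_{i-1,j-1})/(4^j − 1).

0.209

Richardson extrapolation on the trapezoidal column (denominator 4−1=3):
I_{1,1} = 0.27828 + (0.27828 − 0.46067)/3 = 0.21748
I_{2,1} = (4·0.22691 − 0.27828) / 3 = 0.20979
I_{2,2} = (16·0.20979 − 0.21748) / 15 = 0.20928
(Column j=1 coincides with Simpson's rule on the same nodes.)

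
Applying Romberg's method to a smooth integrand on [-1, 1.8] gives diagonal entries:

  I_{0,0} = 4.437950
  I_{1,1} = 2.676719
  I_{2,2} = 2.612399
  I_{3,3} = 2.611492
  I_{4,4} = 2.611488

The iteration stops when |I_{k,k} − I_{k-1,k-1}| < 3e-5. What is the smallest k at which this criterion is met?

|I_{1,1} − I_{0,0}| = 1.761231 ≥ 3e-5
|I_{2,2} − I_{1,1}| = 0.064320 ≥ 3e-5
|I_{3,3} − I_{2,2}| = 0.000907 ≥ 3e-5
|I_{4,4} − I_{3,3}| = 0.000004 < 3e-5

k = 4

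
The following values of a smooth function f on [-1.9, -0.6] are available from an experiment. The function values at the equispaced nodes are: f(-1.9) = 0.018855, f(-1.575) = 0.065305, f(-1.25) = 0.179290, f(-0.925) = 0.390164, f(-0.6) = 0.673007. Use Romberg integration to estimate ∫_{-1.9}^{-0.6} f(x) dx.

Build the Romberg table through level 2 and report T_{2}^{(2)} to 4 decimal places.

0.3116

T_{0}^{(0)} (trapezoid, 1 panel, h=1.3000): 0.449710
T_{1}^{(0)} (trapezoid, 2 panels, h=0.6500): 0.341394
T_{2}^{(0)} (trapezoid, 4 panels, h=0.3250): 0.318724
T_{1}^{(1)} = 0.341394 + (0.341394 − 0.449710)/3 = 0.305289
T_{2}^{(1)} = 0.318724 + (0.318724 − 0.341394)/3 = 0.311167
T_{2}^{(2)} = 0.311167 + (0.311167 − 0.305289)/15 = 0.311559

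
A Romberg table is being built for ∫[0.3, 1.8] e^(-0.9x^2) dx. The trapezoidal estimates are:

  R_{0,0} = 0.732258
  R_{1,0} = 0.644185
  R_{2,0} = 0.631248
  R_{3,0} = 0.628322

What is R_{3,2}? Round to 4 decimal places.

0.6274

Richardson extrapolation on the trapezoidal column (denominator 4−1=3):
R_{2,1} = 0.631248 + (0.631248 − 0.644185)/3 = 0.626936
R_{3,1} = (4·0.628322 − 0.631248) / 3 = 0.627347
R_{3,2} = (16·0.627347 − 0.626936) / 15 = 0.627374
(Column j=1 coincides with Simpson's rule on the same nodes.)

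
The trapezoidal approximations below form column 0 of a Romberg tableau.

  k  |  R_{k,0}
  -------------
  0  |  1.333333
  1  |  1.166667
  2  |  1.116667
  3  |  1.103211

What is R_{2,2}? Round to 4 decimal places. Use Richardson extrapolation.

1.0993

Richardson extrapolation on the trapezoidal column (denominator 4−1=3):
R_{1,1} = 1.166667 + (1.166667 − 1.333333)/3 = 1.111112
R_{2,1} = (4·1.116667 − 1.166667) / 3 = 1.100000
R_{2,2} = (16·1.100000 − 1.111112) / 15 = 1.099259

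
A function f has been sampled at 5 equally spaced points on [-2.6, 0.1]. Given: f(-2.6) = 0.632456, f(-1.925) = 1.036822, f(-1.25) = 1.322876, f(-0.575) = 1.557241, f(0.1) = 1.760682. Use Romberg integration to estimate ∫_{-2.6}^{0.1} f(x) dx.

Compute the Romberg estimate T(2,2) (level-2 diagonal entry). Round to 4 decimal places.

T(0,0) (trapezoid, 1 panel, h=2.7000): 3.230736
T(1,0) (trapezoid, 2 panels, h=1.3500): 3.401251
T(2,0) (trapezoid, 4 panels, h=0.6750): 3.451618
T(1,1) = 3.401251 + (3.401251 − 3.230736)/3 = 3.458089
T(2,1) = 3.451618 + (3.451618 − 3.401251)/3 = 3.468407
T(2,2) = 3.468407 + (3.468407 − 3.458089)/15 = 3.469095

3.4691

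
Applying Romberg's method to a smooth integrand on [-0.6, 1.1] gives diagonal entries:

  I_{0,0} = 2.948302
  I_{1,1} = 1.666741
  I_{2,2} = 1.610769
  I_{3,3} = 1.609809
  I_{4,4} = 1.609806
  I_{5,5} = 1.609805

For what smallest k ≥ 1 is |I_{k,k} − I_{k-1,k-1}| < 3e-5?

k = 4

|I_{1,1} − I_{0,0}| = 1.281561 ≥ 3e-5
|I_{2,2} − I_{1,1}| = 0.055972 ≥ 3e-5
|I_{3,3} − I_{2,2}| = 0.000960 ≥ 3e-5
|I_{4,4} − I_{3,3}| = 0.000003 < 3e-5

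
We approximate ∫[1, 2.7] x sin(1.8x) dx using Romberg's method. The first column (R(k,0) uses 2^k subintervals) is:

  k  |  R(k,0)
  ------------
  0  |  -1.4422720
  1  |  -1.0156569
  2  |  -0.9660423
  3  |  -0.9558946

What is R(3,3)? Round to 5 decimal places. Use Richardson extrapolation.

-0.95268

Richardson extrapolation on the trapezoidal column (denominator 4−1=3):
R(1,1) = -1.0156569 + (-1.0156569 − (-1.4422720))/3 = -0.8734519
R(2,1) = (4·(-0.9660423) − (-1.0156569)) / 3 = -0.9495041
R(3,1) = -0.9558946 + (-0.9558946 − (-0.9660423))/3 = -0.9525120
R(2,2) = -0.9495041 + (-0.9495041 − (-0.8734519))/15 = -0.9545742
R(3,2) = -0.9525120 + (-0.9525120 − (-0.9495041))/15 = -0.9527125
R(3,3) = -0.9527125 + (-0.9527125 − (-0.9545742))/63 = -0.9526829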